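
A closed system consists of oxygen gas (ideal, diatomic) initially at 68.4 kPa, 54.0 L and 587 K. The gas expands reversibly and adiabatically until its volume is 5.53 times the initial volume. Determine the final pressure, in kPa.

6.24 kPa

Adiabatic: TV^(γ−1) = const ⇒ T₂ = 587×(0.181)^0.400 = 296 K; PV^γ = const ⇒ P₂ = 6.24 kPa.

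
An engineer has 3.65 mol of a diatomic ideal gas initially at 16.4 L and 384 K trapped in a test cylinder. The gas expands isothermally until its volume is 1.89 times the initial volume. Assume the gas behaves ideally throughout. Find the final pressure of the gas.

P₁ = nRT₁/V₁ = 3.65×8.314×384/16.4 = 711 kPa.
Isothermal: T stays 384 K; PV = const ⇒ V₂ = 31.0 L, P₂ = 376 kPa.

376 kPa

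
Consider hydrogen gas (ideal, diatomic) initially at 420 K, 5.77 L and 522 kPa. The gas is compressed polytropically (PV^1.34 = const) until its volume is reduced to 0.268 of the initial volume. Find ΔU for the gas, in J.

n = P₁V₁/(RT₁) = 522×5.77/(8.314×420) = 0.863 mol.
Polytropic n=1.34: T₂ = T₁(V₁/V₂)^(n−1) = 420×(3.73)^0.34 = 657 K; P₂ = P₁(V₁/V₂)^n = 3050 kPa.
For an ideal gas ΔU = nCvΔT with Cv = (5/2)R = 20.8 J/(mol·K).
ΔU = 0.863×20.8×(657−420) = 4250 J.

4250 J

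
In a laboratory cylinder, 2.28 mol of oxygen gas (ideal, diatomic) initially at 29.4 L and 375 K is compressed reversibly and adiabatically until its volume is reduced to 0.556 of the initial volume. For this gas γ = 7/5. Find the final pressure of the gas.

550 kPa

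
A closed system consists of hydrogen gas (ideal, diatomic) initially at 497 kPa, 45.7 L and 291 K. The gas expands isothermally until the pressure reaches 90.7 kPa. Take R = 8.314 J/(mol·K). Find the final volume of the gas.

Isothermal: T stays 291 K; PV = const ⇒ V₂ = 250 L, P₂ = 90.7 kPa.

250 L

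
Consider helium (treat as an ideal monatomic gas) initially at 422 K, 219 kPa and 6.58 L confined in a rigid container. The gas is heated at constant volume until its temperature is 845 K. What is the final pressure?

439 kPa

Isochoric: V stays 6.58 L; P/T = const ⇒ T₂ = 845 K, P₂ = 439 kPa.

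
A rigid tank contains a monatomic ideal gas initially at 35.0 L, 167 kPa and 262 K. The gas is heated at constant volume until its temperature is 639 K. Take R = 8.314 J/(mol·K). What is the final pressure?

407 kPa

Isochoric: V stays 35.0 L; P/T = const ⇒ T₂ = 639 K, P₂ = 407 kPa.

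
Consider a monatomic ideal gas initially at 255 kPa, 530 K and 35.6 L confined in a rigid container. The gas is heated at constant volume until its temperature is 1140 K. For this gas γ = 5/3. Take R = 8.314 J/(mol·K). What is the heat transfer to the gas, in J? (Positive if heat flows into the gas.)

15700 J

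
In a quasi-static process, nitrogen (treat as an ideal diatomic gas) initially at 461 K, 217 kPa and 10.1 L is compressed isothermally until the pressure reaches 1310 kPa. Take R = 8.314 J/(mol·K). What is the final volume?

1.67 L

Isothermal: T stays 461 K; PV = const ⇒ V₂ = 1.67 L, P₂ = 1310 kPa.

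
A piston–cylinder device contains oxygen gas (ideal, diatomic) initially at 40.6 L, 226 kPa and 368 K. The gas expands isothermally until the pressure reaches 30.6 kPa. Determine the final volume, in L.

300 L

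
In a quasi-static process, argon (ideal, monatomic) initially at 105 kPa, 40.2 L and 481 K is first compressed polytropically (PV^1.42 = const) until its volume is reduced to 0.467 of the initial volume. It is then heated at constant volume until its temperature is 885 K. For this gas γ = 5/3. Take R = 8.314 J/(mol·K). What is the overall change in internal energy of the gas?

n = P₁V₁/(RT₁) = 105×40.2/(8.314×481) = 1.06 mol.
Step 1 — Polytropic n=1.42: T₂ = T₁(V₁/V₂)^(n−1) = 481×(2.14)^0.42 = 662 K; P₂ = P₁(V₁/V₂)^n = 310 kPa.
W = (P₁V₁−P₂V₂)/(n−1) = (105×40.2−310×18.8)/0.42 = -3790 J.
ΔU = nCvΔT = 1.06×12.5×(662−481) = 2390 J.
Q = ΔU + W = -1400 J.
State after step 1: P = 310 kPa, V = 18.8 L, T = 662 K.
Step 2 — Isochoric: V stays 18.8 L; P/T = const ⇒ T₂ = 885 K, P₂ = 414 kPa.
W = 0 (no volume change).
ΔU = nCvΔT = 1.06×12.5×(885−662) = 2930 J.
Q = ΔU = 2930 J.
Net over both steps: W = -3790 J, Q = 1530 J, ΔU = 5320 J.

5320 J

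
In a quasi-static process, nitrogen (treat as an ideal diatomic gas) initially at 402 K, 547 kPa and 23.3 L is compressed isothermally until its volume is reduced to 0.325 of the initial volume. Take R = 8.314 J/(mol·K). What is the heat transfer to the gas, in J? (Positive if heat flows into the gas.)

-14300 J

n = P₁V₁/(RT₁) = 547×23.3/(8.314×402) = 3.81 mol.
Isothermal: T stays 402 K; PV = const ⇒ V₂ = 7.57 L, P₂ = 1680 kPa.
ΔU = 0 (ideal gas, T constant).
W = nRT ln(V₂/V₁) = 3.81×8.314×402×ln(0.325) = -14300 J.
Q = ΔU + W = -14300 J.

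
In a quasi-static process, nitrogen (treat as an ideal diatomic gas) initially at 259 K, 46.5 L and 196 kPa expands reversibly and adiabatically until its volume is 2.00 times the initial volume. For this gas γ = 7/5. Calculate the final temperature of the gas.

196 K

Adiabatic: TV^(γ−1) = const ⇒ T₂ = 259×(0.500)^0.400 = 196 K; PV^γ = const ⇒ P₂ = 74.3 kPa.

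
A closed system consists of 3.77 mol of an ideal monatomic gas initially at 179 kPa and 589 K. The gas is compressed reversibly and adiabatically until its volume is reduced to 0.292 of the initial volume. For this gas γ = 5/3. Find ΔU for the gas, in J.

35200 J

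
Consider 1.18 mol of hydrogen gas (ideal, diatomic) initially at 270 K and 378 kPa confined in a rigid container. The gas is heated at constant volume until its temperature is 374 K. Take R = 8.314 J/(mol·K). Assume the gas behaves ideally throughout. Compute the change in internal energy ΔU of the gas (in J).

2550 J

V₁ = nRT₁/P₁ = 1.18×8.314×270/378 = 7.01 L.
Isochoric: V stays 7.01 L; P/T = const ⇒ T₂ = 374 K, P₂ = 524 kPa.
For an ideal gas ΔU = nCvΔT with Cv = (5/2)R = 20.8 J/(mol·K).
ΔU = 1.18×20.8×(374−270) = 2550 J.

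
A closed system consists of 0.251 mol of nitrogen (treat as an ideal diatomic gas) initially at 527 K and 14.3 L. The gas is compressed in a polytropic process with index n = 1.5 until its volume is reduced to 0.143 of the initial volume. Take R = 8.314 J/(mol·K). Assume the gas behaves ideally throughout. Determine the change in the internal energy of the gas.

P₁ = nRT₁/V₁ = 0.251×8.314×527/14.3 = 76.9 kPa.
Polytropic n=1.5: T₂ = T₁(V₁/V₂)^(n−1) = 527×(6.99)^0.50 = 1390 K; P₂ = P₁(V₁/V₂)^n = 1420 kPa.
For an ideal gas ΔU = nCvΔT with Cv = (5/2)R = 20.8 J/(mol·K).
ΔU = 0.251×20.8×(1390−527) = 4520 J.

4520 J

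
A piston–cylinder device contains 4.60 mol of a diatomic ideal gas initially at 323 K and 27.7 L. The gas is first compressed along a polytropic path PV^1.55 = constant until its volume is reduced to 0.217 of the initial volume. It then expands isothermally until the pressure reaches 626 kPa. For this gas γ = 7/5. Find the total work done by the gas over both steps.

28500 J

P₁ = nRT₁/V₁ = 4.60×8.314×323/27.7 = 446 kPa.
Step 1 — Polytropic n=1.55: T₂ = T₁(V₁/V₂)^(n−1) = 323×(4.61)^0.55 = 748 K; P₂ = P₁(V₁/V₂)^n = 4760 kPa.
W = (P₁V₁−P₂V₂)/(n−1) = (446×27.7−4760×6.01)/0.55 = -29600 J.
ΔU = nCvΔT = 4.60×20.8×(748−323) = 40700 J.
Q = ΔU + W = 11100 J.
State after step 1: P = 4760 kPa, V = 6.01 L, T = 748 K.
Step 2 — Isothermal: T stays 748 K; PV = const ⇒ V₂ = 45.7 L, P₂ = 626 kPa.
ΔU = 0 (ideal gas, T constant).
W = nRT ln(V₂/V₁) = 4.60×8.314×748×ln(7.61) = 58100 J.
Q = ΔU + W = 58100 J.
Net over both steps: W = 28500 J, Q = 69200 J, ΔU = 40700 J.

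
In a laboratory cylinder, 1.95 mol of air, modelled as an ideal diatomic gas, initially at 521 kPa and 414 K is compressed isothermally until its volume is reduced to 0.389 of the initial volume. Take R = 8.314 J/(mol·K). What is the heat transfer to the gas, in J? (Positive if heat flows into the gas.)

V₁ = nRT₁/P₁ = 1.95×8.314×414/521 = 12.9 L.
Isothermal: T stays 414 K; PV = const ⇒ V₂ = 5.01 L, P₂ = 1340 kPa.
ΔU = 0 (ideal gas, T constant).
W = nRT ln(V₂/V₁) = 1.95×8.314×414×ln(0.389) = -6340 J.
Q = ΔU + W = -6340 J.

-6340 J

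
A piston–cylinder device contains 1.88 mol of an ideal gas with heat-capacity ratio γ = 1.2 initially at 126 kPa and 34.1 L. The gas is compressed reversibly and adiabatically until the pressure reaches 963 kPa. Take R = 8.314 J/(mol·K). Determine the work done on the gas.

T₁ = P₁V₁/(nR) = 126×34.1/(1.88×8.314) = 275 K.
Adiabatic: T₂/T₁ = (P₂/P₁)^((γ−1)/γ) ⇒ T₂ = 275×(7.64)^0.167 = 386 K; V₂ = 6.26 L.
ΔU = nCvΔT = 1.88×41.6×(386−275) = 8670 J.
Q = 0 for an adiabatic process, so W = −ΔU = -8670 J.
Work done on the gas = −W_by = 8670 J.

8670 J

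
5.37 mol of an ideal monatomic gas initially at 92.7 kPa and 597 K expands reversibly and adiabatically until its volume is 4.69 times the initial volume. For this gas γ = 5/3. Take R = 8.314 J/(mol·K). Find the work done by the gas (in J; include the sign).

25700 J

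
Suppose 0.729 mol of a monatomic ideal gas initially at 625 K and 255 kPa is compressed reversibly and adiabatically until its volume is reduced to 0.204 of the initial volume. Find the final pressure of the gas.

V₁ = nRT₁/P₁ = 0.729×8.314×625/255 = 14.9 L.
Adiabatic: TV^(γ−1) = const ⇒ T₂ = 625×(4.90)^0.667 = 1800 K; PV^γ = const ⇒ P₂ = 3610 kPa.

3610 kPa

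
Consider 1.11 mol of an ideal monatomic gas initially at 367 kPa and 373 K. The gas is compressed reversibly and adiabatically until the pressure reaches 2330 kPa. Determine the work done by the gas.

-5650 J

V₁ = nRT₁/P₁ = 1.11×8.314×373/367 = 9.38 L.
Adiabatic: T₂/T₁ = (P₂/P₁)^((γ−1)/γ) ⇒ T₂ = 373×(6.35)^0.400 = 781 K; V₂ = 3.09 L.
ΔU = nCvΔT = 1.11×12.5×(781−373) = 5650 J.
Q = 0 for an adiabatic process, so W = −ΔU = -5650 J.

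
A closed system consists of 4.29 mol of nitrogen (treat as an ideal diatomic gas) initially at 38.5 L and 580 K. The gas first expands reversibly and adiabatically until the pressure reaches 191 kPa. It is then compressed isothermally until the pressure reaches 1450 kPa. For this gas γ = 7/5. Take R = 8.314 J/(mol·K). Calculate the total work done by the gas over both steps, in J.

-18000 J

P₁ = nRT₁/V₁ = 4.29×8.314×580/38.5 = 537 kPa.
Step 1 — Adiabatic: T₂/T₁ = (P₂/P₁)^((γ−1)/γ) ⇒ T₂ = 580×(0.355)^0.286 = 432 K; V₂ = 80.6 L.
ΔU = nCvΔT = 4.29×20.8×(432−580) = -13200 J.
Q = 0 for an adiabatic process, so W = −ΔU = 13200 J.
State after step 1: P = 191 kPa, V = 80.6 L, T = 432 K.
Step 2 — Isothermal: T stays 432 K; PV = const ⇒ V₂ = 10.6 L, P₂ = 1450 kPa.
ΔU = 0 (ideal gas, T constant).
W = nRT ln(V₂/V₁) = 4.29×8.314×432×ln(0.132) = -31200 J.
Q = ΔU + W = -31200 J.
Net over both steps: W = -18000 J, Q = -31200 J, ΔU = -13200 J.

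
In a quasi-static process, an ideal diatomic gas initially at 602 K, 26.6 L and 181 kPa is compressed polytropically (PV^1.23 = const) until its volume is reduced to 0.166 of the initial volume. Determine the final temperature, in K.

Polytropic n=1.23: T₂ = T₁(V₁/V₂)^(n−1) = 602×(6.02)^0.23 = 910 K; P₂ = P₁(V₁/V₂)^n = 1650 kPa.

910 K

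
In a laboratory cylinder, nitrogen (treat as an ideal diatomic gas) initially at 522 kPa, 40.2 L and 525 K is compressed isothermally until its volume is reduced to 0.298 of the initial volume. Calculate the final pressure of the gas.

1750 kPa

Isothermal: T stays 525 K; PV = const ⇒ V₂ = 12.0 L, P₂ = 1750 kPa.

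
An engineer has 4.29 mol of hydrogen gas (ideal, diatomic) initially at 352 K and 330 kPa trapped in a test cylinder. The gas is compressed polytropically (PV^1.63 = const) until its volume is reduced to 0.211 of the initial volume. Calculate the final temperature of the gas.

938 K

V₁ = nRT₁/P₁ = 4.29×8.314×352/330 = 38.0 L.
Polytropic n=1.63: T₂ = T₁(V₁/V₂)^(n−1) = 352×(4.74)^0.63 = 938 K; P₂ = P₁(V₁/V₂)^n = 4170 kPa.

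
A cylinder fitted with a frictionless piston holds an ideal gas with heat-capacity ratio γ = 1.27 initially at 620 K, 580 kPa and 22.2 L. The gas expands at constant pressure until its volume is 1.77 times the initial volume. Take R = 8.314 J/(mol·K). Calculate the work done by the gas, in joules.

n = P₁V₁/(RT₁) = 580×22.2/(8.314×620) = 2.50 mol.
Isobaric: P stays 580 kPa; V/T = const ⇒ T₂ = 1100 K, V₂ = 39.3 L.
W = PΔV = 580×(39.3−22.2) kPa·L = 9910 J.

9910 J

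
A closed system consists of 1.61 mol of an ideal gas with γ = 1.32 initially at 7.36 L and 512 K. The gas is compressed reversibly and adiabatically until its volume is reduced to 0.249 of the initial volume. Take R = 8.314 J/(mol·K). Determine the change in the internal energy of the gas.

P₁ = nRT₁/V₁ = 1.61×8.314×512/7.36 = 931 kPa.
Adiabatic: TV^(γ−1) = const ⇒ T₂ = 512×(4.02)^0.320 = 799 K; PV^γ = const ⇒ P₂ = 5840 kPa.
For an ideal gas ΔU = nCvΔT with Cv = R/(γ−1) = 26.0 J/(mol·K).
ΔU = 1.61×26.0×(799−512) = 12000 J.

12000 J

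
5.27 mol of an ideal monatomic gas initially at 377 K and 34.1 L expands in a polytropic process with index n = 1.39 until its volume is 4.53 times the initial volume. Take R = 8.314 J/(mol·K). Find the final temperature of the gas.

P₁ = nRT₁/V₁ = 5.27×8.314×377/34.1 = 484 kPa.
Polytropic n=1.39: T₂ = T₁(V₁/V₂)^(n−1) = 377×(0.221)^0.39 = 209 K; P₂ = P₁(V₁/V₂)^n = 59.3 kPa.

209 K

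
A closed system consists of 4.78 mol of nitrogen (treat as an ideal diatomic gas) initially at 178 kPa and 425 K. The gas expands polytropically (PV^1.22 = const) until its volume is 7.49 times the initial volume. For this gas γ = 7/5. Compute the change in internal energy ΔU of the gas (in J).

-15100 J

V₁ = nRT₁/P₁ = 4.78×8.314×425/178 = 94.9 L.
Polytropic n=1.22: T₂ = T₁(V₁/V₂)^(n−1) = 425×(0.134)^0.22 = 273 K; P₂ = P₁(V₁/V₂)^n = 15.3 kPa.
For an ideal gas ΔU = nCvΔT with Cv = (5/2)R = 20.8 J/(mol·K).
ΔU = 4.78×20.8×(273−425) = -15100 J.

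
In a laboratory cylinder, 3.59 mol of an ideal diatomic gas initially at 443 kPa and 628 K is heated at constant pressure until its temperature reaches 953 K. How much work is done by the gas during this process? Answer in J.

V₁ = nRT₁/P₁ = 3.59×8.314×628/443 = 42.3 L.
Isobaric: P stays 443 kPa; V/T = const ⇒ T₂ = 953 K, V₂ = 64.2 L.
W = PΔV = 443×(64.2−42.3) kPa·L = 9700 J.

9700 J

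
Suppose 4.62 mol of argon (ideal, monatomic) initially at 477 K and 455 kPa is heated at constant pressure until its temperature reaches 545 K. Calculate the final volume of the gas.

V₁ = nRT₁/P₁ = 4.62×8.314×477/455 = 40.3 L.
Isobaric: P stays 455 kPa; V/T = const ⇒ T₂ = 545 K, V₂ = 46.0 L.

46.0 L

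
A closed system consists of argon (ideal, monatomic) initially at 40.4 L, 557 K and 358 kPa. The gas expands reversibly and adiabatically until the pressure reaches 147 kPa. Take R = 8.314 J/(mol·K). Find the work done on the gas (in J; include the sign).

n = P₁V₁/(RT₁) = 358×40.4/(8.314×557) = 3.12 mol.
Adiabatic: T₂/T₁ = (P₂/P₁)^((γ−1)/γ) ⇒ T₂ = 557×(0.411)^0.400 = 390 K; V₂ = 68.9 L.
ΔU = nCvΔT = 3.12×12.5×(390−557) = -6500 J.
Q = 0 for an adiabatic process, so W = −ΔU = 6500 J.
Work done on the gas = −W_by = -6500 J.

-6500 J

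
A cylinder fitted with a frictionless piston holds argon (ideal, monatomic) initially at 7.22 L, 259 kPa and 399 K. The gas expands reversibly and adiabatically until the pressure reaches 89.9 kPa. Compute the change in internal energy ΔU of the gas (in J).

-968 J

n = P₁V₁/(RT₁) = 259×7.22/(8.314×399) = 0.564 mol.
Adiabatic: T₂/T₁ = (P₂/P₁)^((γ−1)/γ) ⇒ T₂ = 399×(0.347)^0.400 = 261 K; V₂ = 13.6 L.
For an ideal gas ΔU = nCvΔT with Cv = (3/2)R = 12.5 J/(mol·K).
ΔU = 0.564×12.5×(261−399) = -968 J.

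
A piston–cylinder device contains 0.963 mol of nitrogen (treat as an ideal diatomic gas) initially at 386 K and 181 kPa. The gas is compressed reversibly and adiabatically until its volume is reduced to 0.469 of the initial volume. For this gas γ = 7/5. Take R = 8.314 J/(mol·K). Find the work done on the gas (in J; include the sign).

2730 J

V₁ = nRT₁/P₁ = 0.963×8.314×386/181 = 17.1 L.
Adiabatic: TV^(γ−1) = const ⇒ T₂ = 386×(2.13)^0.400 = 523 K; PV^γ = const ⇒ P₂ = 522 kPa.
ΔU = nCvΔT = 0.963×20.8×(523−386) = 2730 J.
Q = 0 for an adiabatic process, so W = −ΔU = -2730 J.
Work done on the gas = −W_by = 2730 J.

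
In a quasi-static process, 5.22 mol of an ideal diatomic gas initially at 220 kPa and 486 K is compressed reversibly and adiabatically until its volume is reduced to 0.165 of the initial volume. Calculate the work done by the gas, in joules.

-55700 J

V₁ = nRT₁/P₁ = 5.22×8.314×486/220 = 95.9 L.
Adiabatic: TV^(γ−1) = const ⇒ T₂ = 486×(6.06)^0.400 = 999 K; PV^γ = const ⇒ P₂ = 2740 kPa.
ΔU = nCvΔT = 5.22×20.8×(999−486) = 55700 J.
Q = 0 for an adiabatic process, so W = −ΔU = -55700 J.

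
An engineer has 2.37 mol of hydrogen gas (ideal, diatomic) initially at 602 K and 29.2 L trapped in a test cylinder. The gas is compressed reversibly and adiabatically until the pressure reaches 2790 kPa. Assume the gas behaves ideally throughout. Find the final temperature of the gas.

P₁ = nRT₁/V₁ = 2.37×8.314×602/29.2 = 406 kPa.
Adiabatic: T₂/T₁ = (P₂/P₁)^((γ−1)/γ) ⇒ T₂ = 602×(6.87)^0.286 = 1040 K; V₂ = 7.37 L.

1040 K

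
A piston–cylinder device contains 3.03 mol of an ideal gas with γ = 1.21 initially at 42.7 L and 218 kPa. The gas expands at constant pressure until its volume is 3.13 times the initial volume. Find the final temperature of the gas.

1160 K

T₁ = P₁V₁/(nR) = 218×42.7/(3.03×8.314) = 370 K.
Isobaric: P stays 218 kPa; V/T = const ⇒ T₂ = 1160 K, V₂ = 134 L.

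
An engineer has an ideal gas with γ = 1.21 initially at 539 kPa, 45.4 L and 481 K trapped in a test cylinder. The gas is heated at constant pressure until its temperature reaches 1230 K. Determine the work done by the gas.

n = P₁V₁/(RT₁) = 539×45.4/(8.314×481) = 6.12 mol.
Isobaric: P stays 539 kPa; V/T = const ⇒ T₂ = 1230 K, V₂ = 116 L.
W = PΔV = 539×(116−45.4) kPa·L = 38100 J.

38100 J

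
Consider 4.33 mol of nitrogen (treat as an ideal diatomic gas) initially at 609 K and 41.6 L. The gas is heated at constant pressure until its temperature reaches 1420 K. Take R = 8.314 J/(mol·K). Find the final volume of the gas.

97.0 L

P₁ = nRT₁/V₁ = 4.33×8.314×609/41.6 = 527 kPa.
Isobaric: P stays 527 kPa; V/T = const ⇒ T₂ = 1420 K, V₂ = 97.0 L.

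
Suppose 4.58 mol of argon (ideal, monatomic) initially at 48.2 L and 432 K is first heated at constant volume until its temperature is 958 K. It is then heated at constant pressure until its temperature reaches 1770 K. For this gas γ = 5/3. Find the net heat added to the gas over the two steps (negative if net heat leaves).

107000 J

P₁ = nRT₁/V₁ = 4.58×8.314×432/48.2 = 341 kPa.
Step 1 — Isochoric: V stays 48.2 L; P/T = const ⇒ T₂ = 958 K, P₂ = 757 kPa.
W = 0 (no volume change).
ΔU = nCvΔT = 4.58×12.5×(958−432) = 30000 J.
Q = ΔU = 30000 J.
State after step 1: P = 757 kPa, V = 48.2 L, T = 958 K.
Step 2 — Isobaric: P stays 757 kPa; V/T = const ⇒ T₂ = 1770 K, V₂ = 89.1 L.
W = PΔV = 757×(89.1−48.2) kPa·L = 30900 J.
ΔU = nCvΔT = 4.58×12.5×(1770−958) = 46400 J.
Q = ΔU + W = nCpΔT = 77300 J.
Net over both steps: W = 30900 J, Q = 107000 J, ΔU = 76400 J.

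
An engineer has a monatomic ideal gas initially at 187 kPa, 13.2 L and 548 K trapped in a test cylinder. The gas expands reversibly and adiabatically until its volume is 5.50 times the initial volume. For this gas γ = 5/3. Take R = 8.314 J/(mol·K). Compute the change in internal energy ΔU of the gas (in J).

n = P₁V₁/(RT₁) = 187×13.2/(8.314×548) = 0.542 mol.
Adiabatic: TV^(γ−1) = const ⇒ T₂ = 548×(0.182)^0.667 = 176 K; PV^γ = const ⇒ P₂ = 10.9 kPa.
For an ideal gas ΔU = nCvΔT with Cv = (3/2)R = 12.5 J/(mol·K).
ΔU = 0.542×12.5×(176−548) = -2510 J.

-2510 J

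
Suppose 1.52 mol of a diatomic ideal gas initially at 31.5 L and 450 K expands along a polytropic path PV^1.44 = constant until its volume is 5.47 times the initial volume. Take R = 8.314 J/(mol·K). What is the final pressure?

15.6 kPa

P₁ = nRT₁/V₁ = 1.52×8.314×450/31.5 = 181 kPa.
Polytropic n=1.44: T₂ = T₁(V₁/V₂)^(n−1) = 450×(0.183)^0.44 = 213 K; P₂ = P₁(V₁/V₂)^n = 15.6 kPa.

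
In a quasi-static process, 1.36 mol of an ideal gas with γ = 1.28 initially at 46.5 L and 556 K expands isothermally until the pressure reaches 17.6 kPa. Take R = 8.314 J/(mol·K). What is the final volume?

357 L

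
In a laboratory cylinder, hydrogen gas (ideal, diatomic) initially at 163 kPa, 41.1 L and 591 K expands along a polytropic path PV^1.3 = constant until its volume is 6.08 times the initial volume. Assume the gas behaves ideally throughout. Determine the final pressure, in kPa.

15.6 kPa

Polytropic n=1.3: T₂ = T₁(V₁/V₂)^(n−1) = 591×(0.164)^0.30 = 344 K; P₂ = P₁(V₁/V₂)^n = 15.6 kPa.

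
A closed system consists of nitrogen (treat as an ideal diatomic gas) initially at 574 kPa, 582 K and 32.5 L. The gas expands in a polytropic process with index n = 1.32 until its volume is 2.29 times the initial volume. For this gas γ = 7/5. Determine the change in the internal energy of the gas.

n = P₁V₁/(RT₁) = 574×32.5/(8.314×582) = 3.86 mol.
Polytropic n=1.32: T₂ = T₁(V₁/V₂)^(n−1) = 582×(0.437)^0.32 = 446 K; P₂ = P₁(V₁/V₂)^n = 192 kPa.
For an ideal gas ΔU = nCvΔT with Cv = (5/2)R = 20.8 J/(mol·K).
ΔU = 3.86×20.8×(446−582) = -10900 J.

-10900 J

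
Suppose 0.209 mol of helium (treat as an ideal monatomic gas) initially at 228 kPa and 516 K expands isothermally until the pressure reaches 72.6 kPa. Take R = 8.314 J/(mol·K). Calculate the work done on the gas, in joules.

V₁ = nRT₁/P₁ = 0.209×8.314×516/228 = 3.93 L.
Isothermal: T stays 516 K; PV = const ⇒ V₂ = 12.4 L, P₂ = 72.6 kPa.
W = nRT ln(V₂/V₁) = 0.209×8.314×516×ln(3.14) = 1030 J.
Work done on the gas = −W_by = -1030 J.

-1030 J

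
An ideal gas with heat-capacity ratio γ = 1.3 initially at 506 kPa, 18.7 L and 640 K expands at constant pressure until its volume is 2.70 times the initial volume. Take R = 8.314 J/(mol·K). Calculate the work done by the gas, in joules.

16100 J

n = P₁V₁/(RT₁) = 506×18.7/(8.314×640) = 1.78 mol.
Isobaric: P stays 506 kPa; V/T = const ⇒ T₂ = 1730 K, V₂ = 50.5 L.
W = PΔV = 506×(50.5−18.7) kPa·L = 16100 J.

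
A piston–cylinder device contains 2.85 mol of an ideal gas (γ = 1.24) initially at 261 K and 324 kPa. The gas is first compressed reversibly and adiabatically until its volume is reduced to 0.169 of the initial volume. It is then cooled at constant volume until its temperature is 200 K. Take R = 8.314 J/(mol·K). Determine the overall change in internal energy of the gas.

V₁ = nRT₁/P₁ = 2.85×8.314×261/324 = 19.1 L.
Step 1 — Adiabatic: TV^(γ−1) = const ⇒ T₂ = 261×(5.92)^0.240 = 400 K; PV^γ = const ⇒ P₂ = 2940 kPa.
ΔU = nCvΔT = 2.85×34.6×(400−261) = 13700 J.
Q = 0 for an adiabatic process, so W = −ΔU = -13700 J.
State after step 1: P = 2940 kPa, V = 3.23 L, T = 400 K.
Step 2 — Isochoric: V stays 3.23 L; P/T = const ⇒ T₂ = 200 K, P₂ = 1470 kPa.
W = 0 (no volume change).
ΔU = nCvΔT = 2.85×34.6×(200−400) = -19700 J.
Q = ΔU = -19700 J.
Net over both steps: W = -13700 J, Q = -19700 J, ΔU = -6020 J.

-6020 J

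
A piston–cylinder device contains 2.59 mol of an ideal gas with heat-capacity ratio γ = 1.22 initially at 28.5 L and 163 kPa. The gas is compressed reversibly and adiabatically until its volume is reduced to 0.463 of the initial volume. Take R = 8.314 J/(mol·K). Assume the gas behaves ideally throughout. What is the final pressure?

417 kPa

T₁ = P₁V₁/(nR) = 163×28.5/(2.59×8.314) = 216 K.
Adiabatic: TV^(γ−1) = const ⇒ T₂ = 216×(2.16)^0.220 = 256 K; PV^γ = const ⇒ P₂ = 417 kPa.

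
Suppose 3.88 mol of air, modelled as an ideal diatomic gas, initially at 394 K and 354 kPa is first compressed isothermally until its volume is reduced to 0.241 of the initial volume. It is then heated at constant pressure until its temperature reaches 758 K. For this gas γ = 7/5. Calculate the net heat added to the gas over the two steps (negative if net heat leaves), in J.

23000 J

V₁ = nRT₁/P₁ = 3.88×8.314×394/354 = 35.9 L.
Step 1 — Isothermal: T stays 394 K; PV = const ⇒ V₂ = 8.65 L, P₂ = 1470 kPa.
ΔU = 0 (ideal gas, T constant).
W = nRT ln(V₂/V₁) = 3.88×8.314×394×ln(0.241) = -18100 J.
Q = ΔU + W = -18100 J.
State after step 1: P = 1470 kPa, V = 8.65 L, T = 394 K.
Step 2 — Isobaric: P stays 1470 kPa; V/T = const ⇒ T₂ = 758 K, V₂ = 16.6 L.
W = PΔV = 1470×(16.6−8.65) kPa·L = 11700 J.
ΔU = nCvΔT = 3.88×20.8×(758−394) = 29400 J.
Q = ΔU + W = nCpΔT = 41100 J.
Net over both steps: W = -6340 J, Q = 23000 J, ΔU = 29400 J.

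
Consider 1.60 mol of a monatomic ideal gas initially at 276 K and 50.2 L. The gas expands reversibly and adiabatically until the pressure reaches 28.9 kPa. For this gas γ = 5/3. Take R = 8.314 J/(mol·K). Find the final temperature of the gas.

P₁ = nRT₁/V₁ = 1.60×8.314×276/50.2 = 73.1 kPa.
Adiabatic: T₂/T₁ = (P₂/P₁)^((γ−1)/γ) ⇒ T₂ = 276×(0.395)^0.400 = 190 K; V₂ = 87.6 L.

190 K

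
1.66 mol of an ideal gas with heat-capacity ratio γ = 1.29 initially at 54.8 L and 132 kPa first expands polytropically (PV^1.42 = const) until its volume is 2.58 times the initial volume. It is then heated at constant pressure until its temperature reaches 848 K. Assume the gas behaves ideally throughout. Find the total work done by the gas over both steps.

12500 J

T₁ = P₁V₁/(nR) = 132×54.8/(1.66×8.314) = 524 K.
Step 1 — Polytropic n=1.42: T₂ = T₁(V₁/V₂)^(n−1) = 524×(0.388)^0.42 = 352 K; P₂ = P₁(V₁/V₂)^n = 34.4 kPa.
W = (P₁V₁−P₂V₂)/(n−1) = (132×54.8−34.4×141)/0.42 = 5660 J.
ΔU = nCvΔT = 1.66×28.7×(352−524) = -8190 J.
Q = ΔU + W = -2540 J.
State after step 1: P = 34.4 kPa, V = 141 L, T = 352 K.
Step 2 — Isobaric: P stays 34.4 kPa; V/T = const ⇒ T₂ = 848 K, V₂ = 341 L.
W = PΔV = 34.4×(341−141) kPa·L = 6850 J.
ΔU = nCvΔT = 1.66×28.7×(848−352) = 23600 J.
Q = ΔU + W = nCpΔT = 30400 J.
Net over both steps: W = 12500 J, Q = 27900 J, ΔU = 15400 J.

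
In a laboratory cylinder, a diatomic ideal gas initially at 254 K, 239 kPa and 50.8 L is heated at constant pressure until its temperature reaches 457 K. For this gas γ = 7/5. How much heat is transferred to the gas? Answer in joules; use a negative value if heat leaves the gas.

n = P₁V₁/(RT₁) = 239×50.8/(8.314×254) = 5.75 mol.
Isobaric: P stays 239 kPa; V/T = const ⇒ T₂ = 457 K, V₂ = 91.4 L.
W = PΔV = 239×(91.4−50.8) kPa·L = 9700 J.
ΔU = nCvΔT = 5.75×20.8×(457−254) = 24300 J.
Q = ΔU + W = nCpΔT = 34000 J.

34000 J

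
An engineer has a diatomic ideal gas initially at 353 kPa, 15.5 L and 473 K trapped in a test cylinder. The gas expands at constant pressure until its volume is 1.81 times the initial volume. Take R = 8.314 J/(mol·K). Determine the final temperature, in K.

856 K

Isobaric: P stays 353 kPa; V/T = const ⇒ T₂ = 856 K, V₂ = 28.1 L.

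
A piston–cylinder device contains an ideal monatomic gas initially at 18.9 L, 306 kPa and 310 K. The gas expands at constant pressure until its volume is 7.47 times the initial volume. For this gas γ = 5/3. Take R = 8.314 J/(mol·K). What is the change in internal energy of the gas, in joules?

56100 J

n = P₁V₁/(RT₁) = 306×18.9/(8.314×310) = 2.24 mol.
Isobaric: P stays 306 kPa; V/T = const ⇒ T₂ = 2320 K, V₂ = 141 L.
For an ideal gas ΔU = nCvΔT with Cv = (3/2)R = 12.5 J/(mol·K).
ΔU = 2.24×12.5×(2320−310) = 56100 J.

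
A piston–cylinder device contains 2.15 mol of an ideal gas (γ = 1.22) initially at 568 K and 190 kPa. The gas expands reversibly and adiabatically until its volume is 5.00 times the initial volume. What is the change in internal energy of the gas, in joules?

V₁ = nRT₁/P₁ = 2.15×8.314×568/190 = 53.4 L.
Adiabatic: TV^(γ−1) = const ⇒ T₂ = 568×(0.200)^0.220 = 399 K; PV^γ = const ⇒ P₂ = 26.7 kPa.
For an ideal gas ΔU = nCvΔT with Cv = R/(γ−1) = 37.8 J/(mol·K).
ΔU = 2.15×37.8×(399−568) = -13800 J.

-13800 J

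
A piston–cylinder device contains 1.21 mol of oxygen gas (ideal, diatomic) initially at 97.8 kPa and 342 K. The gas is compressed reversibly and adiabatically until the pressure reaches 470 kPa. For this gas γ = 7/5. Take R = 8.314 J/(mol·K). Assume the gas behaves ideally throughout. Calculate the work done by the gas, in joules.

V₁ = nRT₁/P₁ = 1.21×8.314×342/97.8 = 35.2 L.
Adiabatic: T₂/T₁ = (P₂/P₁)^((γ−1)/γ) ⇒ T₂ = 342×(4.81)^0.286 = 536 K; V₂ = 11.5 L.
ΔU = nCvΔT = 1.21×20.8×(536−342) = 4870 J.
Q = 0 for an adiabatic process, so W = −ΔU = -4870 J.

-4870 J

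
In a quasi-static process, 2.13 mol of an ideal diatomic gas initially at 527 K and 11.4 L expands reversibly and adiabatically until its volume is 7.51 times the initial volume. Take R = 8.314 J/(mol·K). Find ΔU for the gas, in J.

-12900 J

P₁ = nRT₁/V₁ = 2.13×8.314×527/11.4 = 819 kPa.
Adiabatic: TV^(γ−1) = const ⇒ T₂ = 527×(0.133)^0.400 = 235 K; PV^γ = const ⇒ P₂ = 48.7 kPa.
For an ideal gas ΔU = nCvΔT with Cv = (5/2)R = 20.8 J/(mol·K).
ΔU = 2.13×20.8×(235−527) = -12900 J.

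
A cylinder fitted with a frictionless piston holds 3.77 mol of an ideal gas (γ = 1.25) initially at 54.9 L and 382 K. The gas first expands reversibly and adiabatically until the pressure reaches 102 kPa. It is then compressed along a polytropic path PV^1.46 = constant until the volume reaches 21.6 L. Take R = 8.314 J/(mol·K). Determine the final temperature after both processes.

P₁ = nRT₁/V₁ = 3.77×8.314×382/54.9 = 218 kPa.
Step 1 — Adiabatic: T₂/T₁ = (P₂/P₁)^((γ−1)/γ) ⇒ T₂ = 382×(0.468)^0.200 = 328 K; V₂ = 101 L.
ΔU = nCvΔT = 3.77×33.3×(328−382) = -6750 J.
Q = 0 for an adiabatic process, so W = −ΔU = 6750 J.
State after step 1: P = 102 kPa, V = 101 L, T = 328 K.
Step 2 — Polytropic n=1.46: T₂ = T₁(V₁/V₂)^(n−1) = 328×(4.67)^0.46 = 667 K; P₂ = P₁(V₁/V₂)^n = 967 kPa.
W = (P₁V₁−P₂V₂)/(n−1) = (102×101−967×21.6)/0.46 = -23100 J.
ΔU = nCvΔT = 3.77×33.3×(667−328) = 42400 J.
Q = ΔU + W = 19400 J.
Net over both steps: W = -16300 J, Q = 19400 J, ΔU = 35700 J.

667 K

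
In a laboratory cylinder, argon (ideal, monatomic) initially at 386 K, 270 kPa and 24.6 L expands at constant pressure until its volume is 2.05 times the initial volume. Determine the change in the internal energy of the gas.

10500 J

n = P₁V₁/(RT₁) = 270×24.6/(8.314×386) = 2.07 mol.
Isobaric: P stays 270 kPa; V/T = const ⇒ T₂ = 791 K, V₂ = 50.4 L.
For an ideal gas ΔU = nCvΔT with Cv = (3/2)R = 12.5 J/(mol·K).
ΔU = 2.07×12.5×(791−386) = 10500 J.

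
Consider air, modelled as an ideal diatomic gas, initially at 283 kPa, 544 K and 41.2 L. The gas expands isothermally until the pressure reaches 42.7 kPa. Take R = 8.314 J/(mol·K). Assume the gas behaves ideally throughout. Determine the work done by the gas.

22100 J

n = P₁V₁/(RT₁) = 283×41.2/(8.314×544) = 2.58 mol.
Isothermal: T stays 544 K; PV = const ⇒ V₂ = 273 L, P₂ = 42.7 kPa.
W = nRT ln(V₂/V₁) = 2.58×8.314×544×ln(6.63) = 22100 J.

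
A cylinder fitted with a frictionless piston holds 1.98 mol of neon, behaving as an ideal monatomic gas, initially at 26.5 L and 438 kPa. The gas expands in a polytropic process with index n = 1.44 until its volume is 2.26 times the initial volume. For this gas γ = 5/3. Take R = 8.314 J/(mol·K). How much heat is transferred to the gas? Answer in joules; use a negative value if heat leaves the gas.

T₁ = P₁V₁/(nR) = 438×26.5/(1.98×8.314) = 705 K.
Polytropic n=1.44: T₂ = T₁(V₁/V₂)^(n−1) = 705×(0.442)^0.44 = 493 K; P₂ = P₁(V₁/V₂)^n = 135 kPa.
W = (P₁V₁−P₂V₂)/(n−1) = (438×26.5−135×59.9)/0.44 = 7950 J.
ΔU = nCvΔT = 1.98×12.5×(493−705) = -5250 J.
Q = ΔU + W = 2700 J.

2700 J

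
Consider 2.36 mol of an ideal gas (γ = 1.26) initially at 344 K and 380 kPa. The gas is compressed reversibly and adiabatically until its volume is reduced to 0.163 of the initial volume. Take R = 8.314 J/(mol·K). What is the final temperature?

V₁ = nRT₁/P₁ = 2.36×8.314×344/380 = 17.8 L.
Adiabatic: TV^(γ−1) = const ⇒ T₂ = 344×(6.13)^0.260 = 551 K; PV^γ = const ⇒ P₂ = 3740 kPa.

551 K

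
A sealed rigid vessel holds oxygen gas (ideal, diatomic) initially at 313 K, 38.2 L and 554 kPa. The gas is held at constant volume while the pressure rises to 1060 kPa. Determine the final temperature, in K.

599 K

Isochoric: V stays 38.2 L; P/T = const ⇒ T₂ = 599 K, P₂ = 1060 kPa.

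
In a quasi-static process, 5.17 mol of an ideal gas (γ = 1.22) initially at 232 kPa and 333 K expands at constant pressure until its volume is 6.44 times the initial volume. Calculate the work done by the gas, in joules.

V₁ = nRT₁/P₁ = 5.17×8.314×333/232 = 61.7 L.
Isobaric: P stays 232 kPa; V/T = const ⇒ T₂ = 2140 K, V₂ = 397 L.
W = PΔV = 232×(397−61.7) kPa·L = 77900 J.

77900 J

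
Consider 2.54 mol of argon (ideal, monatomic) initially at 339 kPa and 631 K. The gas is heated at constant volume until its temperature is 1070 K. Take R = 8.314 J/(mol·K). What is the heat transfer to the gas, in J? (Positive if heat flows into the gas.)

13900 J

V₁ = nRT₁/P₁ = 2.54×8.314×631/339 = 39.3 L.
Isochoric: V stays 39.3 L; P/T = const ⇒ T₂ = 1070 K, P₂ = 575 kPa.
W = 0 (no volume change).
ΔU = nCvΔT = 2.54×12.5×(1070−631) = 13900 J.
Q = ΔU = 13900 J.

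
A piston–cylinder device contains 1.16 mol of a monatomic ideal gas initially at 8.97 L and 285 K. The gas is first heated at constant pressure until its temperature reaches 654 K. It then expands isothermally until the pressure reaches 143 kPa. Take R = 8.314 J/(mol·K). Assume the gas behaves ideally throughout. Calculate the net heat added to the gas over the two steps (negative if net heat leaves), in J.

13700 J

P₁ = nRT₁/V₁ = 1.16×8.314×285/8.97 = 306 kPa.
Step 1 — Isobaric: P stays 306 kPa; V/T = const ⇒ T₂ = 654 K, V₂ = 20.6 L.
W = PΔV = 306×(20.6−8.97) kPa·L = 3560 J.
ΔU = nCvΔT = 1.16×12.5×(654−285) = 5340 J.
Q = ΔU + W = nCpΔT = 8900 J.
State after step 1: P = 306 kPa, V = 20.6 L, T = 654 K.
Step 2 — Isothermal: T stays 654 K; PV = const ⇒ V₂ = 44.1 L, P₂ = 143 kPa.
ΔU = 0 (ideal gas, T constant).
W = nRT ln(V₂/V₁) = 1.16×8.314×654×ln(2.14) = 4810 J.
Q = ΔU + W = 4810 J.
Net over both steps: W = 8370 J, Q = 13700 J, ΔU = 5340 J.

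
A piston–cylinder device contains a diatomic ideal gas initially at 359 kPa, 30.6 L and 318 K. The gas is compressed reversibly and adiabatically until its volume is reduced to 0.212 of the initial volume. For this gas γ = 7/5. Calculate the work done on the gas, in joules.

n = P₁V₁/(RT₁) = 359×30.6/(8.314×318) = 4.16 mol.
Adiabatic: TV^(γ−1) = const ⇒ T₂ = 318×(4.72)^0.400 = 591 K; PV^γ = const ⇒ P₂ = 3150 kPa.
ΔU = nCvΔT = 4.16×20.8×(591−318) = 23600 J.
Q = 0 for an adiabatic process, so W = −ΔU = -23600 J.
Work done on the gas = −W_by = 23600 J.

23600 J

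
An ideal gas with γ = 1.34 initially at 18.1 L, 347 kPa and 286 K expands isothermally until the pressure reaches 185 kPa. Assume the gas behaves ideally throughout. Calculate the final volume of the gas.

33.9 L

Isothermal: T stays 286 K; PV = const ⇒ V₂ = 33.9 L, P₂ = 185 kPa.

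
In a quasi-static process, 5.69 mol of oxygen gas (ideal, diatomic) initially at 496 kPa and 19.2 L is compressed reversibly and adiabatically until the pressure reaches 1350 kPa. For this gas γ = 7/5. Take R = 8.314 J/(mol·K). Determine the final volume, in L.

9.39 L

T₁ = P₁V₁/(nR) = 496×19.2/(5.69×8.314) = 201 K.
Adiabatic: T₂/T₁ = (P₂/P₁)^((γ−1)/γ) ⇒ T₂ = 201×(2.72)^0.286 = 268 K; V₂ = 9.39 L.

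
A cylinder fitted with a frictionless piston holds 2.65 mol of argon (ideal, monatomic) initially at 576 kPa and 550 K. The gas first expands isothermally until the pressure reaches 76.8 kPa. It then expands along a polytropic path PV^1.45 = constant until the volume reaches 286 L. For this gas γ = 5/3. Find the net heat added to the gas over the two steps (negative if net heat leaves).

26500 J

V₁ = nRT₁/P₁ = 2.65×8.314×550/576 = 21.0 L.
Step 1 — Isothermal: T stays 550 K; PV = const ⇒ V₂ = 158 L, P₂ = 76.8 kPa.
ΔU = 0 (ideal gas, T constant).
W = nRT ln(V₂/V₁) = 2.65×8.314×550×ln(7.50) = 24400 J.
Q = ΔU + W = 24400 J.
State after step 1: P = 76.8 kPa, V = 158 L, T = 550 K.
Step 2 — Polytropic n=1.45: T₂ = T₁(V₁/V₂)^(n−1) = 550×(0.552)^0.45 = 421 K; P₂ = P₁(V₁/V₂)^n = 32.4 kPa.
W = (P₁V₁−P₂V₂)/(n−1) = (76.8×158−32.4×286)/0.45 = 6320 J.
ΔU = nCvΔT = 2.65×12.5×(421−550) = -4270 J.
Q = ΔU + W = 2060 J.
Net over both steps: W = 30700 J, Q = 26500 J, ΔU = -4270 J.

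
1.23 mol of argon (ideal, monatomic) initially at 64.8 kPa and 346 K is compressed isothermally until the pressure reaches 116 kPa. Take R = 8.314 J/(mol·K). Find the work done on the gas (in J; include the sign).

V₁ = nRT₁/P₁ = 1.23×8.314×346/64.8 = 54.6 L.
Isothermal: T stays 346 K; PV = const ⇒ V₂ = 30.5 L, P₂ = 116 kPa.
W = nRT ln(V₂/V₁) = 1.23×8.314×346×ln(0.559) = -2060 J.
Work done on the gas = −W_by = 2060 J.

2060 J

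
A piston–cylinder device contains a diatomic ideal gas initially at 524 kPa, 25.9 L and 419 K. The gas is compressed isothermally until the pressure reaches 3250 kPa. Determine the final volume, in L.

Isothermal: T stays 419 K; PV = const ⇒ V₂ = 4.18 L, P₂ = 3250 kPa.

4.18 L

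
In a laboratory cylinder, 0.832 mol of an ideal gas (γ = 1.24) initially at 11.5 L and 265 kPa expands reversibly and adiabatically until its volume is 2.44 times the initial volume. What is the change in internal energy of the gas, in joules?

T₁ = P₁V₁/(nR) = 265×11.5/(0.832×8.314) = 441 K.
Adiabatic: TV^(γ−1) = const ⇒ T₂ = 441×(0.410)^0.240 = 356 K; PV^γ = const ⇒ P₂ = 87.7 kPa.
For an ideal gas ΔU = nCvΔT with Cv = R/(γ−1) = 34.6 J/(mol·K).
ΔU = 0.832×34.6×(356−441) = -2450 J.

-2450 J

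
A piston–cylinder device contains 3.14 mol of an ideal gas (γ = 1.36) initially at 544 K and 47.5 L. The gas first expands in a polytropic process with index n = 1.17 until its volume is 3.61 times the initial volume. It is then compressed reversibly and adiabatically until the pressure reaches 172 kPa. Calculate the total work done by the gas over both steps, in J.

7320 J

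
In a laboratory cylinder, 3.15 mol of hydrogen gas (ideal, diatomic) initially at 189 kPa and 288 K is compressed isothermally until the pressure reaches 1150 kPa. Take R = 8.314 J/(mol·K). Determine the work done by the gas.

V₁ = nRT₁/P₁ = 3.15×8.314×288/189 = 39.9 L.
Isothermal: T stays 288 K; PV = const ⇒ V₂ = 6.56 L, P₂ = 1150 kPa.
W = nRT ln(V₂/V₁) = 3.15×8.314×288×ln(0.164) = -13600 J.

-13600 J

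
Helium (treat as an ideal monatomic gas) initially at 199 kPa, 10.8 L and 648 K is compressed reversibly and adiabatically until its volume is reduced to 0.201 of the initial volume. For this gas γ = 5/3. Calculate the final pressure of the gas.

Adiabatic: TV^(γ−1) = const ⇒ T₂ = 648×(4.98)^0.667 = 1890 K; PV^γ = const ⇒ P₂ = 2890 kPa.

2890 kPa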